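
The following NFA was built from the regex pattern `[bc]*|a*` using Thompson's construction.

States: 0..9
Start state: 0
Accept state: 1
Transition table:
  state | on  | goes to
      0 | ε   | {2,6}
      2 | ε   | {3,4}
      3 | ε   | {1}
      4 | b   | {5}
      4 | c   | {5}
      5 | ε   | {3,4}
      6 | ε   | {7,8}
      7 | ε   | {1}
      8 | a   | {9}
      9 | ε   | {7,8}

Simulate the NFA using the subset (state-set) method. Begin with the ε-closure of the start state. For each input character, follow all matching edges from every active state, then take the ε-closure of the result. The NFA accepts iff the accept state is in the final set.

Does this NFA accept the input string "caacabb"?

start: ε-closure({0}) = {0,1,2,3,4,6,7,8}
'c' @ 1: {1,3,4,5}  [accepting]
'a' @ 2: {}  — dead — no transitions
rest 'acabb' ignored (set empty)
end set {} — state 1 not in

Answer: REJECT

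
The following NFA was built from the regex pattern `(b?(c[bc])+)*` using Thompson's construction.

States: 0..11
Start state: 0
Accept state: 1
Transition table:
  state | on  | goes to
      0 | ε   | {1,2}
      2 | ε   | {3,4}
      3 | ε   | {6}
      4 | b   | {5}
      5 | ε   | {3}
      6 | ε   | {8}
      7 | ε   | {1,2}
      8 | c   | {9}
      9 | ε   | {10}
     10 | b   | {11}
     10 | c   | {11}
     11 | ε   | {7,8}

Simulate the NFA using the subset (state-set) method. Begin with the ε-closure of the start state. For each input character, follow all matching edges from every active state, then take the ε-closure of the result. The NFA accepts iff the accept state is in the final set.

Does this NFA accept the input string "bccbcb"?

Answer: ACCEPT

Trace:
start: ε-closure({0}) = {0,1,2,3,4,6,8}
'b' @ 1: {3,5,6,8}
'c' @ 2: {9,10}
'c' @ 3: {1,2,3,4,6,7,8,11}  (accept∈set)
'b' @ 4: {3,5,6,8}
'c' @ 5: {9,10}
'b' @ 6: {1,2,3,4,6,7,8,11}  (accept∈set)
after full input: {1,2,3,4,6,7,8,11}  (accept=1 in)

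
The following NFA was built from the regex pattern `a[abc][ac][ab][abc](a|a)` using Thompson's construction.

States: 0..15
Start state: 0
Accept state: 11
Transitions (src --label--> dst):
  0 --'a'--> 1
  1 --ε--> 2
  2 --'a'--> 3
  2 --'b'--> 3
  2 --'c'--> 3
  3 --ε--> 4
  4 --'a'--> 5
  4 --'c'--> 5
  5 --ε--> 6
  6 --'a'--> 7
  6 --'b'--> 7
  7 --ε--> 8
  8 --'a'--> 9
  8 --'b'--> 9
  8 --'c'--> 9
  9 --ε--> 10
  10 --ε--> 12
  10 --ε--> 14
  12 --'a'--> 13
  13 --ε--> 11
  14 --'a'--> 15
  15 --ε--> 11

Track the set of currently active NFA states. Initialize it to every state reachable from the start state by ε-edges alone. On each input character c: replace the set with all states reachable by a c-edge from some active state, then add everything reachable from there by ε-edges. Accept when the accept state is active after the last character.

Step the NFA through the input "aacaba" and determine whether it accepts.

Answer: ACCEPT

Steps:
start: ε-closure({0}) = {0}
'a' @ 1: {1,2}
'a' @ 2: {3,4}
'c' @ 3: {5,6}
'a' @ 4: {7,8}
'b' @ 5: {9,10,12,14}
'a' @ 6: {11,13,15}  (accept∈set)
end set {11,13,15} — state 11 in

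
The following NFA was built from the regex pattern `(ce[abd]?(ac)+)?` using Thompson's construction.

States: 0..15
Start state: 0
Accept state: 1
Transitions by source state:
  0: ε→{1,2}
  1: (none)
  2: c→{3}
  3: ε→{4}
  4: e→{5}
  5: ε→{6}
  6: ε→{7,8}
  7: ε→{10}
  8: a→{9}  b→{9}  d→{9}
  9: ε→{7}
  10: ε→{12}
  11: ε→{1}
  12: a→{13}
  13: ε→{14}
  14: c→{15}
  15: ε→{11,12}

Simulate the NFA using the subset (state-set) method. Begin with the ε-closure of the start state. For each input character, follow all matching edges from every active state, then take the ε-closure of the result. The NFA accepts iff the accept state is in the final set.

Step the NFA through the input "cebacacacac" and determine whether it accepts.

Answer: ACCEPT

Trace:
start: ε-closure({0}) = {0,1,2}
'c' @ 1: {3,4}
'e' @ 2: {5,6,7,8,10,12}
'b' @ 3: {7,9,10,12}
'a' @ 4: {13,14}
'c' @ 5: {1,11,12,15}  (accept∈set)
'a' @ 6: {13,14}
'c' @ 7: {1,11,12,15}  (accept∈set)
'a' @ 8: {13,14}
'c' @ 9: {1,11,12,15}  (accept∈set)
'a' @ 10: {13,14}
'c' @ 11: {1,11,12,15}  (accept∈set)
end set {1,11,12,15} — state 1 in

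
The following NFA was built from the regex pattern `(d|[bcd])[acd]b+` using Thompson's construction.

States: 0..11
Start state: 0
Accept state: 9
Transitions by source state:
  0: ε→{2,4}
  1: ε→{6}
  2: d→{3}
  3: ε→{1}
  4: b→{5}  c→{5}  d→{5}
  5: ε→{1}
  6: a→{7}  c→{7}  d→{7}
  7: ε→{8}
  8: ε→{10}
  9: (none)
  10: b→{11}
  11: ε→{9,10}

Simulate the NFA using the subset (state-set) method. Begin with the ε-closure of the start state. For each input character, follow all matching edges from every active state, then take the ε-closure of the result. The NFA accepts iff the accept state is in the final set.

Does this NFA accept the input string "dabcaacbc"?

Answer: REJECT

Trace:
start: ε-closure({0}) = {0,2,4}
'd' @ 1: {1,3,5,6}
'a' @ 2: {7,8,10}
'b' @ 3: {9,10,11}  ✓accept
'c' @ 4: {}  — state set empty
rest 'aacbc' ignored (set empty)
after full input: {}  (accept=9 not in)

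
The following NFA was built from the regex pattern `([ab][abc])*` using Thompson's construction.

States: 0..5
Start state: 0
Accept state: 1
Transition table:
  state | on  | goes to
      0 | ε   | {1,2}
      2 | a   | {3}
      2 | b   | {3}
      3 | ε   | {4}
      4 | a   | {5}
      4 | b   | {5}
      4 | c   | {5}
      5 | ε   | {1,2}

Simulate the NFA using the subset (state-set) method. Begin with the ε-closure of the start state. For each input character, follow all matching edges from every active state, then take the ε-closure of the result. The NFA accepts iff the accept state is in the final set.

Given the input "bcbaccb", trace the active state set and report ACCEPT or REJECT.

S₀ = ε-closure({0}) = {0,1,2}
'b' @ 1: {3,4}
'c' @ 2: {1,2,5}  [accepting]
'b' @ 3: {3,4}
'a' @ 4: {1,2,5}  [accepting]
'c' @ 5: {}  — no active states
rest 'cb' ignored (set empty)
final: {}; accept 1 not in set

Answer: REJECT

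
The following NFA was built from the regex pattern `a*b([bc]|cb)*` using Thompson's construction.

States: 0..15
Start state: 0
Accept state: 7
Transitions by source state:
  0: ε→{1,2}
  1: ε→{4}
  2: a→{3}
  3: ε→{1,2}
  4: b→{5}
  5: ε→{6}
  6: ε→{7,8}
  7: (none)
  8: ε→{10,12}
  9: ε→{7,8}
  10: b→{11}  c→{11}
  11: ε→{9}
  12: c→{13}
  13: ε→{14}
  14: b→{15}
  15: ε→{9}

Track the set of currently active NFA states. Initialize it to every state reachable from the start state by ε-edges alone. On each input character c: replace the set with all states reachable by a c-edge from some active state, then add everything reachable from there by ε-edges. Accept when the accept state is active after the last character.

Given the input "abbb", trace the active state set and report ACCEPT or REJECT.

Answer: ACCEPT

Steps:
initial (ε-close {0}): {0,1,2,4}
'a' @ 1: {1,2,3,4}
'b' @ 2: {5,6,7,8,10,12}  [accepting]
'b' @ 3: {7,8,9,10,11,12}  [accepting]
'b' @ 4: {7,8,9,10,11,12}  [accepting]
end set {7,8,9,10,11,12} — state 7 in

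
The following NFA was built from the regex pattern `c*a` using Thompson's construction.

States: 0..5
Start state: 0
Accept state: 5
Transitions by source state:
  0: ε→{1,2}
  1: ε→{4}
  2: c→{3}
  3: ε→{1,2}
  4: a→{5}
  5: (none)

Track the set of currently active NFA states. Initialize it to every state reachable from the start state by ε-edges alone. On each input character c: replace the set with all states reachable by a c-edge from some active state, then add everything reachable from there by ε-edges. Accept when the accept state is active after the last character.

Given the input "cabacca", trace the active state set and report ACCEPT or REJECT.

initial (ε-close {0}): {0,1,2,4}
'c' @ 1: {1,2,3,4}
'a' @ 2: {5}  [accepting]
'b' @ 3: {}  — dead — no transitions
rest 'acca' ignored (set empty)
after full input: {}  (accept=5 not in)

Answer: REJECT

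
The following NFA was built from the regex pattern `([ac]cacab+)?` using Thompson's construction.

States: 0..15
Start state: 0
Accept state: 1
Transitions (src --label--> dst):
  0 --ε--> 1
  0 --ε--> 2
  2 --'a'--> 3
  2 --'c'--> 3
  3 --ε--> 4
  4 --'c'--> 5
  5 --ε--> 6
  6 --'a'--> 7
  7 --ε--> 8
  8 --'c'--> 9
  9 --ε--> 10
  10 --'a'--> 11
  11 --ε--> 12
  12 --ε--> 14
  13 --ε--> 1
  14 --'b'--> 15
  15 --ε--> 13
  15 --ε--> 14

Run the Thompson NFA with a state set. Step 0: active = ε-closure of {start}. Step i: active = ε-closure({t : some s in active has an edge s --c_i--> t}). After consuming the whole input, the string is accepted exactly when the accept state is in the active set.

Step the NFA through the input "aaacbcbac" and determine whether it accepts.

initial (ε-close {0}): {0,1,2}
'a' @ 1: {3,4}
'a' @ 2: {}  — no active states
rest 'acbcbac' ignored (set empty)
after full input: {}  (accept=1 not in)

Answer: REJECT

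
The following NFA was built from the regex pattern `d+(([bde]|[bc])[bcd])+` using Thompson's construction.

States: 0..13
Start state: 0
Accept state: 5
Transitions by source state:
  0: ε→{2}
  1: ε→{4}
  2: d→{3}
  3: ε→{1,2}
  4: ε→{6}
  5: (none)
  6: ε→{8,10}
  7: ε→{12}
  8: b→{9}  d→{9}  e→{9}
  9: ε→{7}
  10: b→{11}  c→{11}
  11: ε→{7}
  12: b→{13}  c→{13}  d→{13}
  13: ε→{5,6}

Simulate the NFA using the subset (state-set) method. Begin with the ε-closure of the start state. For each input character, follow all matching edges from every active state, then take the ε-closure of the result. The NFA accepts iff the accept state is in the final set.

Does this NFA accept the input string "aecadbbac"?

Answer: REJECT

Derivation:
S₀ = ε-closure({0}) = {0,2}
'a' @ 1: {}  — state set empty
rest 'ecadbbac' ignored (set empty)
after full input: {}  (accept=5 not in)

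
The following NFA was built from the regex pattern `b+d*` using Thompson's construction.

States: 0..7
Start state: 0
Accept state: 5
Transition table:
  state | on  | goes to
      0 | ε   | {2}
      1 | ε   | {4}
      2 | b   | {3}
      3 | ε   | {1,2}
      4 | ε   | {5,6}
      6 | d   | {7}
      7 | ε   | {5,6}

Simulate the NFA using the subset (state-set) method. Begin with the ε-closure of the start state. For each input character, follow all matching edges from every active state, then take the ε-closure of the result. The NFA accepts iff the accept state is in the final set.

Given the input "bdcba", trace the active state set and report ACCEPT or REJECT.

Answer: REJECT

Steps:
S₀ = ε-closure({0}) = {0,2}
'b' @ 1: {1,2,3,4,5,6}  ✓accept
'd' @ 2: {5,6,7}  ✓accept
'c' @ 3: {}  — dead — no transitions
rest 'ba' ignored (set empty)
after full input: {}  (accept=5 not in)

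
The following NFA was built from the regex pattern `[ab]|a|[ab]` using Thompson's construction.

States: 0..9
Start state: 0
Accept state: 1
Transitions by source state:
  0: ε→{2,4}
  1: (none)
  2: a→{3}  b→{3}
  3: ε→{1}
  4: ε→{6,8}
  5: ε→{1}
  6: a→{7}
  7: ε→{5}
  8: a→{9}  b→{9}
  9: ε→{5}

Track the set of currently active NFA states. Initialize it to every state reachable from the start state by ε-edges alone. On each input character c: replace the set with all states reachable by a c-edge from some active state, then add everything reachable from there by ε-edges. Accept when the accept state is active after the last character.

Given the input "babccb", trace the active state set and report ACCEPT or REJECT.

Answer: REJECT

Steps:
initial (ε-close {0}): {0,2,4,6,8}
'b' @ 1: {1,3,5,9}  ✓accept
'a' @ 2: {}  — state set empty
rest 'bccb' ignored (set empty)
after full input: {}  (accept=1 not in)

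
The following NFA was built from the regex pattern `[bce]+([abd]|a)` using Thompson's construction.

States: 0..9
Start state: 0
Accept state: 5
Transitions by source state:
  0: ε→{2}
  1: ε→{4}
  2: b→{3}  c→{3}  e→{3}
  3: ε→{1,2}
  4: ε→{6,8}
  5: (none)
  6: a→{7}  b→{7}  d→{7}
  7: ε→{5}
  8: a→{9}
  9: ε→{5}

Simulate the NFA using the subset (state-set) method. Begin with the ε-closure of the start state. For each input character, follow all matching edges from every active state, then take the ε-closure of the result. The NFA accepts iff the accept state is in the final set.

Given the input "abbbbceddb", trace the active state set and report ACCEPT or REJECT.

start: ε-closure({0}) = {0,2}
'a' @ 1: {}  — state set empty
rest 'bbbbceddb' ignored (set empty)
end set {} — state 5 not in

Answer: REJECT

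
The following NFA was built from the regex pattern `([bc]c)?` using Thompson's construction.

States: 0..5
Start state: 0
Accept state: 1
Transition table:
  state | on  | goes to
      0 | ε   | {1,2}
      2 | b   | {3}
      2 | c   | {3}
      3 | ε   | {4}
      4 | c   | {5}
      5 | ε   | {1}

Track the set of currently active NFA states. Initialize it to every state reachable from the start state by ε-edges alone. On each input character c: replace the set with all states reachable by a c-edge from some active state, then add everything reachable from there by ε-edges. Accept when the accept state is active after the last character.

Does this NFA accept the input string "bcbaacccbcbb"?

Answer: REJECT

Trace:
S₀ = ε-closure({0}) = {0,1,2}
'b' @ 1: {3,4}
'c' @ 2: {1,5}  (accept∈set)
'b' @ 3: {}  — no active states
rest 'aacccbcbb' ignored (set empty)
final: {}; accept 1 not in set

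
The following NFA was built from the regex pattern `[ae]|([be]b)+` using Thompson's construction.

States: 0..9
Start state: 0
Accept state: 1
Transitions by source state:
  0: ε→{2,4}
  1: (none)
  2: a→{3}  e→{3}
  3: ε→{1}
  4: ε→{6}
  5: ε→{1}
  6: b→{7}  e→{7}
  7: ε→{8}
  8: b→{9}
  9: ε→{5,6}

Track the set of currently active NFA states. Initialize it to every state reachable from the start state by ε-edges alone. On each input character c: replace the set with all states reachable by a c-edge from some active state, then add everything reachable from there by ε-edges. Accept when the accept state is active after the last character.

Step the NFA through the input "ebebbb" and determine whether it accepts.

initial (ε-close {0}): {0,2,4,6}
'e' @ 1: {1,3,7,8}  (accept∈set)
'b' @ 2: {1,5,6,9}  (accept∈set)
'e' @ 3: {7,8}
'b' @ 4: {1,5,6,9}  (accept∈set)
'b' @ 5: {7,8}
'b' @ 6: {1,5,6,9}  (accept∈set)
after full input: {1,5,6,9}  (accept=1 in)

Answer: ACCEPT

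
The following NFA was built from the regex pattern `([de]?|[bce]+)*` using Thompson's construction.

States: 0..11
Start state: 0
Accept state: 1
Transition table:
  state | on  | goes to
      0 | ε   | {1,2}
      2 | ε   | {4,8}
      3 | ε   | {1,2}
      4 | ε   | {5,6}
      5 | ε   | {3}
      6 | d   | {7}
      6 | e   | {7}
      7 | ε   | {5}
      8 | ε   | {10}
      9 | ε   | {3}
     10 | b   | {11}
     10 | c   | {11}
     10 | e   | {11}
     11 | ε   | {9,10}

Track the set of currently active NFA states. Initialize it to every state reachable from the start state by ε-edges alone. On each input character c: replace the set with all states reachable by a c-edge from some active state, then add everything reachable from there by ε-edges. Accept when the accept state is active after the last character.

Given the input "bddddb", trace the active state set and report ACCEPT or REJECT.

Answer: ACCEPT

Derivation:
start: ε-closure({0}) = {0,1,2,3,4,5,6,8,10}
'b' @ 1: {1,2,3,4,5,6,8,9,10,11}  ✓accept
'd' @ 2: {1,2,3,4,5,6,7,8,10}  ✓accept
'd' @ 3: {1,2,3,4,5,6,7,8,10}  ✓accept
'd' @ 4: {1,2,3,4,5,6,7,8,10}  ✓accept
'd' @ 5: {1,2,3,4,5,6,7,8,10}  ✓accept
'b' @ 6: {1,2,3,4,5,6,8,9,10,11}  ✓accept
after full input: {1,2,3,4,5,6,8,9,10,11}  (accept=1 in)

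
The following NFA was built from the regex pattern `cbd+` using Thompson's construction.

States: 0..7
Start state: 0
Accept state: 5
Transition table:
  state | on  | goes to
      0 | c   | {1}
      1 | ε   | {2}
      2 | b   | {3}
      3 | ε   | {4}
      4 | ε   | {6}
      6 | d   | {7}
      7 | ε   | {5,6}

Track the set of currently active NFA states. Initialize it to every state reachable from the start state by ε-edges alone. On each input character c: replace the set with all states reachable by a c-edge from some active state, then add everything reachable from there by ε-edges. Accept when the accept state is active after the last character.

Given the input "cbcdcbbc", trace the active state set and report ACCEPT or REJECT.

S₀ = ε-closure({0}) = {0}
'c' @ 1: {1,2}
'b' @ 2: {3,4,6}
'c' @ 3: {}  — dead — no transitions
rest 'dcbbc' ignored (set empty)
end set {} — state 5 not in

Answer: REJECT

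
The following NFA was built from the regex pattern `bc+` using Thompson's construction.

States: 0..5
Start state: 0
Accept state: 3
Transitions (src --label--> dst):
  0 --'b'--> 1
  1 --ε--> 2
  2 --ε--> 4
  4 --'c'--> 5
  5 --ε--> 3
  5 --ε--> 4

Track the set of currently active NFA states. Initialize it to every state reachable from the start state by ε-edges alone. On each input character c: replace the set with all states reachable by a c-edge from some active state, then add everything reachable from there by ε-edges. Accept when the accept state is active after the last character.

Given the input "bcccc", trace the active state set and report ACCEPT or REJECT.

Answer: ACCEPT

Steps:
start: ε-closure({0}) = {0}
'b' @ 1: {1,2,4}
'c' @ 2: {3,4,5}  ✓accept
'c' @ 3: {3,4,5}  ✓accept
'c' @ 4: {3,4,5}  ✓accept
'c' @ 5: {3,4,5}  ✓accept
final: {3,4,5}; accept 3 in set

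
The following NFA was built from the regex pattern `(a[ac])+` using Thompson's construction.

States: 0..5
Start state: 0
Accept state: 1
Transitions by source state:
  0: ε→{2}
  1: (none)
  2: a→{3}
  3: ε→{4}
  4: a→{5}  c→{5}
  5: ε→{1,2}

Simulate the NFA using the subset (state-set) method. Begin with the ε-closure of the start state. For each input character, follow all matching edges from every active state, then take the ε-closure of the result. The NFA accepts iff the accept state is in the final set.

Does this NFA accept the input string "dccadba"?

Answer: REJECT

Trace:
S₀ = ε-closure({0}) = {0,2}
'd' @ 1: {}  — dead — no transitions
rest 'ccadba' ignored (set empty)
after full input: {}  (accept=1 not in)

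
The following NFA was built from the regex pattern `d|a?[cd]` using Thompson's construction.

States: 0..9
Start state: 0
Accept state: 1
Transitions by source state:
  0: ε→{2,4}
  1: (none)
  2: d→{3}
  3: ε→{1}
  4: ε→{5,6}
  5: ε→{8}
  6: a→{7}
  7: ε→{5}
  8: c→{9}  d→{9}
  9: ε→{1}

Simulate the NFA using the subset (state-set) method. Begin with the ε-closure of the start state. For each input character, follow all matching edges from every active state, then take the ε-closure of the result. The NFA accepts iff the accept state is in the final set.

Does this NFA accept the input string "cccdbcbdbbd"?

initial (ε-close {0}): {0,2,4,5,6,8}
'c' @ 1: {1,9}  [accepting]
'c' @ 2: {}  — no active states
rest 'cdbcbdbbd' ignored (set empty)
end set {} — state 1 not in

Answer: REJECT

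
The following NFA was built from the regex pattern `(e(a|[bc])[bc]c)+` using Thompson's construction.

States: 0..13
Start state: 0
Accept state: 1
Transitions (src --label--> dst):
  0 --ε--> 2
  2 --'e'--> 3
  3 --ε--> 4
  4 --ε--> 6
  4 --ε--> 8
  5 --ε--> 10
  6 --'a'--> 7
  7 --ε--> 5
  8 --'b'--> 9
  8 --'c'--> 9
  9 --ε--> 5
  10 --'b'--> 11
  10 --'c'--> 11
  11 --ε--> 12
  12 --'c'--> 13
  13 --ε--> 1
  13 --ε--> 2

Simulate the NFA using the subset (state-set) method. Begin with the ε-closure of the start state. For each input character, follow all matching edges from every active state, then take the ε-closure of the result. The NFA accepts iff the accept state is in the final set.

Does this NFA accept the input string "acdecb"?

initial (ε-close {0}): {0,2}
'a' @ 1: {}  — no active states
rest 'cdecb' ignored (set empty)
end set {} — state 1 not in

Answer: REJECT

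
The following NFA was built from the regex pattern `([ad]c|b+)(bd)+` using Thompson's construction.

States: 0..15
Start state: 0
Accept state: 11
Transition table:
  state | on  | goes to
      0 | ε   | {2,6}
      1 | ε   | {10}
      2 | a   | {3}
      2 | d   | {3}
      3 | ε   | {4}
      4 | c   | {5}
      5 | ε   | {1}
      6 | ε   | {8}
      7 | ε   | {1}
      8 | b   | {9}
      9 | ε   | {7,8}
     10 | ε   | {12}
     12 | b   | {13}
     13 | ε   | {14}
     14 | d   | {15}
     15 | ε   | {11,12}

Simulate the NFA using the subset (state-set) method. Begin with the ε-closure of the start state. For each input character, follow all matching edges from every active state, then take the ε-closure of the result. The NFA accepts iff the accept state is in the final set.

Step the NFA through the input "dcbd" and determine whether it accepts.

Answer: ACCEPT

Trace:
S₀ = ε-closure({0}) = {0,2,6,8}
'd' @ 1: {3,4}
'c' @ 2: {1,5,10,12}
'b' @ 3: {13,14}
'd' @ 4: {11,12,15}  ✓accept
final: {11,12,15}; accept 11 in set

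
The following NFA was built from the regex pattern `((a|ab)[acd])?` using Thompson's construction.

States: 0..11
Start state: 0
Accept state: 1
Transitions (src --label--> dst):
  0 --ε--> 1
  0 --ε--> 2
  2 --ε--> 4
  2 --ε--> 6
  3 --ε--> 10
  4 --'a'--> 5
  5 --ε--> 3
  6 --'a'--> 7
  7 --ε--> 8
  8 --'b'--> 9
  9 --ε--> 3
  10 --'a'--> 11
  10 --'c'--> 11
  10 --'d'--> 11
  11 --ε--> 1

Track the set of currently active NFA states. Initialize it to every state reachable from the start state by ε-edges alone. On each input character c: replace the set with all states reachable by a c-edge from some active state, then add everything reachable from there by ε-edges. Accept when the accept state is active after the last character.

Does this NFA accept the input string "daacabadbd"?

S₀ = ε-closure({0}) = {0,1,2,4,6}
'd' @ 1: {}  — dead — no transitions
rest 'aacabadbd' ignored (set empty)
after full input: {}  (accept=1 not in)

Answer: REJECT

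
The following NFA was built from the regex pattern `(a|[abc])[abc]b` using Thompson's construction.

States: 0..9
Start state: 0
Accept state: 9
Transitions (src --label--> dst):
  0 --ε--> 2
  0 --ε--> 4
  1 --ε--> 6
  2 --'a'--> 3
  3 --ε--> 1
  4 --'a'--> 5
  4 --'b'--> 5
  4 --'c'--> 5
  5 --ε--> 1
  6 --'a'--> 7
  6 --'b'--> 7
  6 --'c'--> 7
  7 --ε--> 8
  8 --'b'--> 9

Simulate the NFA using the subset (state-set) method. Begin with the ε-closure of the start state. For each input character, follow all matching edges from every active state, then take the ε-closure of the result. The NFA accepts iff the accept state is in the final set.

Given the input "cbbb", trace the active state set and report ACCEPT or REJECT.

initial (ε-close {0}): {0,2,4}
'c' @ 1: {1,5,6}
'b' @ 2: {7,8}
'b' @ 3: {9}  ✓accept
'b' @ 4: {}  — dead — no transitions
after full input: {}  (accept=9 not in)

Answer: REJECT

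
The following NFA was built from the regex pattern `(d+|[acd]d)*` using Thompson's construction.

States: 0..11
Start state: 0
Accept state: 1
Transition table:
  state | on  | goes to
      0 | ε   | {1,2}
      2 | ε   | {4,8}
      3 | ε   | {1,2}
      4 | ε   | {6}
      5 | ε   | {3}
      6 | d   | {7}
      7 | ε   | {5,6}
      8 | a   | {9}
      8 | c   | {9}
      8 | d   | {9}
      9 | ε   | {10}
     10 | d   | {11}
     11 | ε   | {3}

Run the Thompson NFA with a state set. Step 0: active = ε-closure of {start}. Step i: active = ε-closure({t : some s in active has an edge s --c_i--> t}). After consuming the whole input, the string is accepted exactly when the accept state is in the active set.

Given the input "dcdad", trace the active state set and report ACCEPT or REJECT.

start: ε-closure({0}) = {0,1,2,4,6,8}
'd' @ 1: {1,2,3,4,5,6,7,8,9,10}  (accept∈set)
'c' @ 2: {9,10}
'd' @ 3: {1,2,3,4,6,8,11}  (accept∈set)
'a' @ 4: {9,10}
'd' @ 5: {1,2,3,4,6,8,11}  (accept∈set)
final: {1,2,3,4,6,8,11}; accept 1 in set

Answer: ACCEPT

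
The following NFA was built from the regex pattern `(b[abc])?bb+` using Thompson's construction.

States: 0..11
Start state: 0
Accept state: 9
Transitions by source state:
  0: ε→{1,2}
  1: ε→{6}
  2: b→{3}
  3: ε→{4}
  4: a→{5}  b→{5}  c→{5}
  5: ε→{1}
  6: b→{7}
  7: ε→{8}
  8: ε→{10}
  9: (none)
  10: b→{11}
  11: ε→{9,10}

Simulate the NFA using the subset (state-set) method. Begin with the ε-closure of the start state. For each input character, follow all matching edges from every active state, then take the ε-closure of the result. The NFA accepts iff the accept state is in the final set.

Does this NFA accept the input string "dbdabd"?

start: ε-closure({0}) = {0,1,2,6}
'd' @ 1: {}  — no active states
rest 'bdabd' ignored (set empty)
after full input: {}  (accept=9 not in)

Answer: REJECT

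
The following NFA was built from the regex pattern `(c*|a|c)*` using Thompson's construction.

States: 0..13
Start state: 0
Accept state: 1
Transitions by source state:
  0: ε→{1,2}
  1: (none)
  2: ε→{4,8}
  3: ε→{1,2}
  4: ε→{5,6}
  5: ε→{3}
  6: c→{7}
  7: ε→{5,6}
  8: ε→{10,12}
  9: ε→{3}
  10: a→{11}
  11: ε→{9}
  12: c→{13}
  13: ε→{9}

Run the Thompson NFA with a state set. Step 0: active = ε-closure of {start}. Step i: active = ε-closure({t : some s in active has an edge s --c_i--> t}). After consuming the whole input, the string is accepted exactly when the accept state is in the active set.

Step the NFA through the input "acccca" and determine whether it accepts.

start: ε-closure({0}) = {0,1,2,3,4,5,6,8,10,12}
'a' @ 1: {1,2,3,4,5,6,8,9,10,11,12}  [accepting]
'c' @ 2: {1,2,3,4,5,6,7,8,9,10,12,13}  [accepting]
'c' @ 3: {1,2,3,4,5,6,7,8,9,10,12,13}  [accepting]
'c' @ 4: {1,2,3,4,5,6,7,8,9,10,12,13}  [accepting]
'c' @ 5: {1,2,3,4,5,6,7,8,9,10,12,13}  [accepting]
'a' @ 6: {1,2,3,4,5,6,8,9,10,11,12}  [accepting]
after full input: {1,2,3,4,5,6,8,9,10,11,12}  (accept=1 in)

Answer: ACCEPT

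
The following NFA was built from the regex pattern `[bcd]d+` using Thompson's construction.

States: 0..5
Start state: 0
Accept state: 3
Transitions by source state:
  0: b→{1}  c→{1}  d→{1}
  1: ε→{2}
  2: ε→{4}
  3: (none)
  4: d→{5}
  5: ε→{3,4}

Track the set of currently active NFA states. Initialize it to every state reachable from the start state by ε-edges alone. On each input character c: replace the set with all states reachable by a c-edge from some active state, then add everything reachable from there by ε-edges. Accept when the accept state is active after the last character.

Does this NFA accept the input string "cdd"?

start: ε-closure({0}) = {0}
'c' @ 1: {1,2,4}
'd' @ 2: {3,4,5}  ✓accept
'd' @ 3: {3,4,5}  ✓accept
final: {3,4,5}; accept 3 in set

Answer: ACCEPT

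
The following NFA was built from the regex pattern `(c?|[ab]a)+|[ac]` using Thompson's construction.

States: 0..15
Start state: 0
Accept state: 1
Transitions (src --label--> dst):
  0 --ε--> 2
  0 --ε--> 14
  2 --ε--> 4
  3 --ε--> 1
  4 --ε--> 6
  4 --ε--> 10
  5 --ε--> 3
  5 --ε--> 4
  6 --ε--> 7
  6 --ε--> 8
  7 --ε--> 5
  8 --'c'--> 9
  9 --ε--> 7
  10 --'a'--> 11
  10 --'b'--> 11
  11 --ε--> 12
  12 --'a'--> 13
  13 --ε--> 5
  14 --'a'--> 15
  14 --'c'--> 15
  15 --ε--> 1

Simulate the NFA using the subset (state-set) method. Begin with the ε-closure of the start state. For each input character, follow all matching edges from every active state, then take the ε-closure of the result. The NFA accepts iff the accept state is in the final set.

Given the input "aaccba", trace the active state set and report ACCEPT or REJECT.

initial (ε-close {0}): {0,1,2,3,4,5,6,7,8,10,14}
'a' @ 1: {1,11,12,15}  [accepting]
'a' @ 2: {1,3,4,5,6,7,8,10,13}  [accepting]
'c' @ 3: {1,3,4,5,6,7,8,9,10}  [accepting]
'c' @ 4: {1,3,4,5,6,7,8,9,10}  [accepting]
'b' @ 5: {11,12}
'a' @ 6: {1,3,4,5,6,7,8,10,13}  [accepting]
end set {1,3,4,5,6,7,8,10,13} — state 1 in

Answer: ACCEPT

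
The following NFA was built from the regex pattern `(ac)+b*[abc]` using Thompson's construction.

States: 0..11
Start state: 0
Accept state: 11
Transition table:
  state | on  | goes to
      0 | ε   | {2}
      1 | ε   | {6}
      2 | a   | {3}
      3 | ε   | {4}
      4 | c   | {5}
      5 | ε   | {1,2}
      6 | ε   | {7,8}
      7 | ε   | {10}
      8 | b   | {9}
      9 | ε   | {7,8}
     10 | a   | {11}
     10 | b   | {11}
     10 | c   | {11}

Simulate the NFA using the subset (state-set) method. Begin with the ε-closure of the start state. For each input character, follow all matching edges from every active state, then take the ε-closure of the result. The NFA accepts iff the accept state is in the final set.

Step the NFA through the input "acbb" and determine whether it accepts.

Answer: ACCEPT

Derivation:
start: ε-closure({0}) = {0,2}
'a' @ 1: {3,4}
'c' @ 2: {1,2,5,6,7,8,10}
'b' @ 3: {7,8,9,10,11}  [accepting]
'b' @ 4: {7,8,9,10,11}  [accepting]
end set {7,8,9,10,11} — state 11 in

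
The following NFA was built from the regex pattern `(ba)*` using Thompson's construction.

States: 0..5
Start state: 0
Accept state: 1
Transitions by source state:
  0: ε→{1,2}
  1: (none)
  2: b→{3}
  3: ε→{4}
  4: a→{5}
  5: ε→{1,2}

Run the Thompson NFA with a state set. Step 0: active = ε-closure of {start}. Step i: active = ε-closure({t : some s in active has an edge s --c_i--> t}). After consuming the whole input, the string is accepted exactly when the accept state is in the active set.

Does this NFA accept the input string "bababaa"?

Answer: REJECT

Steps:
start: ε-closure({0}) = {0,1,2}
'b' @ 1: {3,4}
'a' @ 2: {1,2,5}  [accepting]
'b' @ 3: {3,4}
'a' @ 4: {1,2,5}  [accepting]
'b' @ 5: {3,4}
'a' @ 6: {1,2,5}  [accepting]
'a' @ 7: {}  — dead — no transitions
end set {} — state 1 not in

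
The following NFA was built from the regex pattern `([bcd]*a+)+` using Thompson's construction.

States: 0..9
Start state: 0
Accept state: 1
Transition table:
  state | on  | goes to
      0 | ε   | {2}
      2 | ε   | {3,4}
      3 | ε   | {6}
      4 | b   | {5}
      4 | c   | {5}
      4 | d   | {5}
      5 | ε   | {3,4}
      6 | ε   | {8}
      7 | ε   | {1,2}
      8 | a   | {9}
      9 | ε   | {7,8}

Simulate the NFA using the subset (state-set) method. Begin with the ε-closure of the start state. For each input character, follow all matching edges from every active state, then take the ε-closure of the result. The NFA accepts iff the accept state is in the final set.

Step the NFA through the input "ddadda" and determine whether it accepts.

S₀ = ε-closure({0}) = {0,2,3,4,6,8}
'd' @ 1: {3,4,5,6,8}
'd' @ 2: {3,4,5,6,8}
'a' @ 3: {1,2,3,4,6,7,8,9}  ✓accept
'd' @ 4: {3,4,5,6,8}
'd' @ 5: {3,4,5,6,8}
'a' @ 6: {1,2,3,4,6,7,8,9}  ✓accept
final: {1,2,3,4,6,7,8,9}; accept 1 in set

Answer: ACCEPT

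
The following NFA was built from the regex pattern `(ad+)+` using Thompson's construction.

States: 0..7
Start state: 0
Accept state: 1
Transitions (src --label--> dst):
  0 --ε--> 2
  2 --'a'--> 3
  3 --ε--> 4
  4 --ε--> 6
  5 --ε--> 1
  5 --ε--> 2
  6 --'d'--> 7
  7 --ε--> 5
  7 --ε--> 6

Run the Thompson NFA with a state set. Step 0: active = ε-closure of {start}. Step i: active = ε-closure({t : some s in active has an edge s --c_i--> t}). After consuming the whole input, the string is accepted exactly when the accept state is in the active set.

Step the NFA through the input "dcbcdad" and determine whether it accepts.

Answer: REJECT

Trace:
start: ε-closure({0}) = {0,2}
'd' @ 1: {}  — no active states
rest 'cbcdad' ignored (set empty)
after full input: {}  (accept=1 not in)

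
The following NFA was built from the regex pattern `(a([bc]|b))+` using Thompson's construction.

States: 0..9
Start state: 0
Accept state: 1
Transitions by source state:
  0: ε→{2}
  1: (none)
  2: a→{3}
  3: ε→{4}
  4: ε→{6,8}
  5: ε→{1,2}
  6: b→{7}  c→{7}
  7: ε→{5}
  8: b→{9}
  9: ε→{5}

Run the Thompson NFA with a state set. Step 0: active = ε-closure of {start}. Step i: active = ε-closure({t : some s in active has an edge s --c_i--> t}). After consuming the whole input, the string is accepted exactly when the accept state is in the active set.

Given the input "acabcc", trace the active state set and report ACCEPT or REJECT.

start: ε-closure({0}) = {0,2}
'a' @ 1: {3,4,6,8}
'c' @ 2: {1,2,5,7}  ✓accept
'a' @ 3: {3,4,6,8}
'b' @ 4: {1,2,5,7,9}  ✓accept
'c' @ 5: {}  — no active states
rest 'c' ignored (set empty)
end set {} — state 1 not in

Answer: REJECT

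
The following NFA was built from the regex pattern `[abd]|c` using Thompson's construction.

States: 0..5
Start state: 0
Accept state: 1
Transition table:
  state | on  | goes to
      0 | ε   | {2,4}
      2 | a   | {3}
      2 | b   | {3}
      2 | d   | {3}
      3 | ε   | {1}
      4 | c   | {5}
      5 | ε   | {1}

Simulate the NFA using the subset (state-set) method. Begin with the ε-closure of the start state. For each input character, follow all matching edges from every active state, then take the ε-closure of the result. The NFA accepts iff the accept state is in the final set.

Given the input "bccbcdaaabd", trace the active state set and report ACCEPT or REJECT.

initial (ε-close {0}): {0,2,4}
'b' @ 1: {1,3}  [accepting]
'c' @ 2: {}  — dead — no transitions
rest 'cbcdaaabd' ignored (set empty)
final: {}; accept 1 not in set

Answer: REJECT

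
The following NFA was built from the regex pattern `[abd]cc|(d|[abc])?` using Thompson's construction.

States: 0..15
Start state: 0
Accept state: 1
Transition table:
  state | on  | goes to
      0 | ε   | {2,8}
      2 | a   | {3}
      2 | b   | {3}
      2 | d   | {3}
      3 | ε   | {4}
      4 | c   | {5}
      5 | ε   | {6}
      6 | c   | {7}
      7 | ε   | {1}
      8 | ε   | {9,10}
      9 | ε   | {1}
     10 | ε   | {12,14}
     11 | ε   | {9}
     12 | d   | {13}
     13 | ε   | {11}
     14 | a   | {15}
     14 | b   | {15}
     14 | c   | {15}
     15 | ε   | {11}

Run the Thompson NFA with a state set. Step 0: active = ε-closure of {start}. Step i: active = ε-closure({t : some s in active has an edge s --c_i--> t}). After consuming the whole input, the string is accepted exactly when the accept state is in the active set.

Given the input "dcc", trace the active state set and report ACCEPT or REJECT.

Answer: ACCEPT

Trace:
initial (ε-close {0}): {0,1,2,8,9,10,12,14}
'd' @ 1: {1,3,4,9,11,13}  ✓accept
'c' @ 2: {5,6}
'c' @ 3: {1,7}  ✓accept
after full input: {1,7}  (accept=1 in)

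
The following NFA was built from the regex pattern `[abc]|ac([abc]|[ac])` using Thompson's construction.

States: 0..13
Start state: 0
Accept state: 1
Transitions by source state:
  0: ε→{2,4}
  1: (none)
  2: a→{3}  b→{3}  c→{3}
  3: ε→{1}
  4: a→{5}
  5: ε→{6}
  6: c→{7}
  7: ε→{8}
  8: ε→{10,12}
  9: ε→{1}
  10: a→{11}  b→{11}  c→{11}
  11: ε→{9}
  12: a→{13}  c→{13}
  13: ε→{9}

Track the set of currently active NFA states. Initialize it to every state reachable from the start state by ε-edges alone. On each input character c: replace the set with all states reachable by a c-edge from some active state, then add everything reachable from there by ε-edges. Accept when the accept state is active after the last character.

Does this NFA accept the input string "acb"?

S₀ = ε-closure({0}) = {0,2,4}
'a' @ 1: {1,3,5,6}  [accepting]
'c' @ 2: {7,8,10,12}
'b' @ 3: {1,9,11}  [accepting]
end set {1,9,11} — state 1 in

Answer: ACCEPT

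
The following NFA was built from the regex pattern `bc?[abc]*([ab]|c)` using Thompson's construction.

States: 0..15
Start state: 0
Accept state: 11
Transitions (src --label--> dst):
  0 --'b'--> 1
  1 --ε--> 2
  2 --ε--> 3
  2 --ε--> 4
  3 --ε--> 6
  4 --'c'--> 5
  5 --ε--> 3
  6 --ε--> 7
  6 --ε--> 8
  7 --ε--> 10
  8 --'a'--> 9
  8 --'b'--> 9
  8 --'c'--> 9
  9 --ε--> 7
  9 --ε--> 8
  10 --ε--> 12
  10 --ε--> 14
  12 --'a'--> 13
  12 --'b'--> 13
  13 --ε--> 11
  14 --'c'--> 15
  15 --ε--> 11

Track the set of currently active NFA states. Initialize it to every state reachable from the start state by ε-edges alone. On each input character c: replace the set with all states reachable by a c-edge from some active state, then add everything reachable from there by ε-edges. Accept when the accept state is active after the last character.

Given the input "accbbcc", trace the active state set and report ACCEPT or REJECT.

Answer: REJECT

Trace:
S₀ = ε-closure({0}) = {0}
'a' @ 1: {}  — dead — no transitions
rest 'ccbbcc' ignored (set empty)
end set {} — state 11 not in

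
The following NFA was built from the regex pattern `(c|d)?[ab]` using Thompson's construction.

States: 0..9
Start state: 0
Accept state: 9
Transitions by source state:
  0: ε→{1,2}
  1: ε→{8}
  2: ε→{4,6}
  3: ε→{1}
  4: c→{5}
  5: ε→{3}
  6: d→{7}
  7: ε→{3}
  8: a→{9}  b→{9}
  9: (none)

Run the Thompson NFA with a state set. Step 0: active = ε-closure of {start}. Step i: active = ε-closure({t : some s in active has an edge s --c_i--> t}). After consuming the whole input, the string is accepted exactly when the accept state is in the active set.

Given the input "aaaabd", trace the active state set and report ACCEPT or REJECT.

start: ε-closure({0}) = {0,1,2,4,6,8}
'a' @ 1: {9}  [accepting]
'a' @ 2: {}  — state set empty
rest 'aabd' ignored (set empty)
end set {} — state 9 not in

Answer: REJECT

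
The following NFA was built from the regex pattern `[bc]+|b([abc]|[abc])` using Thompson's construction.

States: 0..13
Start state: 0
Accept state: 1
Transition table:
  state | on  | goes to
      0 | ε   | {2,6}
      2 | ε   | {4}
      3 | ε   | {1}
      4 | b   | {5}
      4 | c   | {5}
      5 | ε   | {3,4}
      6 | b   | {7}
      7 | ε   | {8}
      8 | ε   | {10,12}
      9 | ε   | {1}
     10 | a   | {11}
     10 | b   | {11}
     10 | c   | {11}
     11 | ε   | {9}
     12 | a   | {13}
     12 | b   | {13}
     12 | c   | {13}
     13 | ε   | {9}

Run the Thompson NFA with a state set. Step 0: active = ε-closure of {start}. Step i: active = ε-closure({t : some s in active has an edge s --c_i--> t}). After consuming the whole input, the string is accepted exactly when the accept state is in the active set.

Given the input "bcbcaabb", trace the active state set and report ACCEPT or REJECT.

Answer: REJECT

Trace:
S₀ = ε-closure({0}) = {0,2,4,6}
'b' @ 1: {1,3,4,5,7,8,10,12}  [accepting]
'c' @ 2: {1,3,4,5,9,11,13}  [accepting]
'b' @ 3: {1,3,4,5}  [accepting]
'c' @ 4: {1,3,4,5}  [accepting]
'a' @ 5: {}  — dead — no transitions
rest 'abb' ignored (set empty)
end set {} — state 1 not in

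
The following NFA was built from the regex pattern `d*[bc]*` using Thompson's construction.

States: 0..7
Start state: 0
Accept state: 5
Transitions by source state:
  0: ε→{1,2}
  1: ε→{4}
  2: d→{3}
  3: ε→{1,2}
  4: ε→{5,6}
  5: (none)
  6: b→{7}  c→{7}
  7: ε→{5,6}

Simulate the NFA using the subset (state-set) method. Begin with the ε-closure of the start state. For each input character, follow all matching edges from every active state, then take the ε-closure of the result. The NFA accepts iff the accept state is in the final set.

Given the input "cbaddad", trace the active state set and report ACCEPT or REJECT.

initial (ε-close {0}): {0,1,2,4,5,6}
'c' @ 1: {5,6,7}  [accepting]
'b' @ 2: {5,6,7}  [accepting]
'a' @ 3: {}  — dead — no transitions
rest 'ddad' ignored (set empty)
end set {} — state 5 not in

Answer: REJECT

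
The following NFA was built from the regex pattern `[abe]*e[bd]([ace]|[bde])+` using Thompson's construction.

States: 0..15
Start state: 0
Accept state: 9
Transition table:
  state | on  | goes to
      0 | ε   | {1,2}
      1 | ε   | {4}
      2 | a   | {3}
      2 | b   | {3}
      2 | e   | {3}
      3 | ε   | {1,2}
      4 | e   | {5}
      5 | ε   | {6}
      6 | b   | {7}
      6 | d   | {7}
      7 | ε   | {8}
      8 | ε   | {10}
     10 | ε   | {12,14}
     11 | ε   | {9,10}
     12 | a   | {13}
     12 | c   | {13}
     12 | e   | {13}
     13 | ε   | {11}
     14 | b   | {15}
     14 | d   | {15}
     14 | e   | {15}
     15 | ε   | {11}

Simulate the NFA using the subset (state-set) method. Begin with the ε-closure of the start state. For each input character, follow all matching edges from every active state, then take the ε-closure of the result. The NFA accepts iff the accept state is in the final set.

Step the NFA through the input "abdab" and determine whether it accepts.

start: ε-closure({0}) = {0,1,2,4}
'a' @ 1: {1,2,3,4}
'b' @ 2: {1,2,3,4}
'd' @ 3: {}  — no active states
rest 'ab' ignored (set empty)
end set {} — state 9 not in

Answer: REJECT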